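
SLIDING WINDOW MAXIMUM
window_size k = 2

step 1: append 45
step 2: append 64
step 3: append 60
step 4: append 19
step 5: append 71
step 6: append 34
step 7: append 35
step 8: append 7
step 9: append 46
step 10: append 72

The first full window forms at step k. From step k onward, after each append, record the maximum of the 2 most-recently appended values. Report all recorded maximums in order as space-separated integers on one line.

step 1: append 45 -> window=[45] (not full yet)
step 2: append 64 -> window=[45, 64] -> max=64
step 3: append 60 -> window=[64, 60] -> max=64
step 4: append 19 -> window=[60, 19] -> max=60
step 5: append 71 -> window=[19, 71] -> max=71
step 6: append 34 -> window=[71, 34] -> max=71
step 7: append 35 -> window=[34, 35] -> max=35
step 8: append 7 -> window=[35, 7] -> max=35
step 9: append 46 -> window=[7, 46] -> max=46
step 10: append 72 -> window=[46, 72] -> max=72

Answer: 64 64 60 71 71 35 35 46 72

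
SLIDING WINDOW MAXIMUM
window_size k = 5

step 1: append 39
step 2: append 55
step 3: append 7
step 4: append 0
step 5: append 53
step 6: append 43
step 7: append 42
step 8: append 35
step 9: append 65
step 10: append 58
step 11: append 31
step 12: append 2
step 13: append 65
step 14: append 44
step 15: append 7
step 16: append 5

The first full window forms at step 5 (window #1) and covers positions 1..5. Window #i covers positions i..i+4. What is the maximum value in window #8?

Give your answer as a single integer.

Answer: 65

Derivation:
step 1: append 39 -> window=[39] (not full yet)
step 2: append 55 -> window=[39, 55] (not full yet)
step 3: append 7 -> window=[39, 55, 7] (not full yet)
step 4: append 0 -> window=[39, 55, 7, 0] (not full yet)
step 5: append 53 -> window=[39, 55, 7, 0, 53] -> max=55
step 6: append 43 -> window=[55, 7, 0, 53, 43] -> max=55
step 7: append 42 -> window=[7, 0, 53, 43, 42] -> max=53
step 8: append 35 -> window=[0, 53, 43, 42, 35] -> max=53
step 9: append 65 -> window=[53, 43, 42, 35, 65] -> max=65
step 10: append 58 -> window=[43, 42, 35, 65, 58] -> max=65
step 11: append 31 -> window=[42, 35, 65, 58, 31] -> max=65
step 12: append 2 -> window=[35, 65, 58, 31, 2] -> max=65
Window #8 max = 65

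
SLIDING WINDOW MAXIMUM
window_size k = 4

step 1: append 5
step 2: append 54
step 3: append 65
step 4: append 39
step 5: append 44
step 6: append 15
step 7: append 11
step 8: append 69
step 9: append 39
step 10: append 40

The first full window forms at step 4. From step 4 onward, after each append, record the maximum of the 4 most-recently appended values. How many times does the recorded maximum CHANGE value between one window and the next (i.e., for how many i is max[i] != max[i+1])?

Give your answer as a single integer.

step 1: append 5 -> window=[5] (not full yet)
step 2: append 54 -> window=[5, 54] (not full yet)
step 3: append 65 -> window=[5, 54, 65] (not full yet)
step 4: append 39 -> window=[5, 54, 65, 39] -> max=65
step 5: append 44 -> window=[54, 65, 39, 44] -> max=65
step 6: append 15 -> window=[65, 39, 44, 15] -> max=65
step 7: append 11 -> window=[39, 44, 15, 11] -> max=44
step 8: append 69 -> window=[44, 15, 11, 69] -> max=69
step 9: append 39 -> window=[15, 11, 69, 39] -> max=69
step 10: append 40 -> window=[11, 69, 39, 40] -> max=69
Recorded maximums: 65 65 65 44 69 69 69
Changes between consecutive maximums: 2

Answer: 2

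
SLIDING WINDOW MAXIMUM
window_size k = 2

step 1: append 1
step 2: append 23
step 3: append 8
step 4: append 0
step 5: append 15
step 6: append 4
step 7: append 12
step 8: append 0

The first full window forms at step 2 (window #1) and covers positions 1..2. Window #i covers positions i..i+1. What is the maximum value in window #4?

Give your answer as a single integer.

step 1: append 1 -> window=[1] (not full yet)
step 2: append 23 -> window=[1, 23] -> max=23
step 3: append 8 -> window=[23, 8] -> max=23
step 4: append 0 -> window=[8, 0] -> max=8
step 5: append 15 -> window=[0, 15] -> max=15
Window #4 max = 15

Answer: 15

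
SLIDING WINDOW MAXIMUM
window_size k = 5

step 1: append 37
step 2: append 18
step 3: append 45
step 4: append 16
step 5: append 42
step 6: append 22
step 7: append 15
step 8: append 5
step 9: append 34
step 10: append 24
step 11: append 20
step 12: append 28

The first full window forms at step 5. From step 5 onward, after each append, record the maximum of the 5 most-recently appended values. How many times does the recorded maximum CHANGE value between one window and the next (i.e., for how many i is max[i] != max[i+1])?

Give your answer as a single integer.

Answer: 2

Derivation:
step 1: append 37 -> window=[37] (not full yet)
step 2: append 18 -> window=[37, 18] (not full yet)
step 3: append 45 -> window=[37, 18, 45] (not full yet)
step 4: append 16 -> window=[37, 18, 45, 16] (not full yet)
step 5: append 42 -> window=[37, 18, 45, 16, 42] -> max=45
step 6: append 22 -> window=[18, 45, 16, 42, 22] -> max=45
step 7: append 15 -> window=[45, 16, 42, 22, 15] -> max=45
step 8: append 5 -> window=[16, 42, 22, 15, 5] -> max=42
step 9: append 34 -> window=[42, 22, 15, 5, 34] -> max=42
step 10: append 24 -> window=[22, 15, 5, 34, 24] -> max=34
step 11: append 20 -> window=[15, 5, 34, 24, 20] -> max=34
step 12: append 28 -> window=[5, 34, 24, 20, 28] -> max=34
Recorded maximums: 45 45 45 42 42 34 34 34
Changes between consecutive maximums: 2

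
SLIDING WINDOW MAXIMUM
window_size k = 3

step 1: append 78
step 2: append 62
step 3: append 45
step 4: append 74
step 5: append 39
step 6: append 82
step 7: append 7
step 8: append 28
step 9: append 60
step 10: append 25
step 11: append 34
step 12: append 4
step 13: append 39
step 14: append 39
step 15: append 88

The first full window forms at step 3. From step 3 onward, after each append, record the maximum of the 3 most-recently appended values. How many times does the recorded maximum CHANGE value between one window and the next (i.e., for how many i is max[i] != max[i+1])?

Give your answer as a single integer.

Answer: 6

Derivation:
step 1: append 78 -> window=[78] (not full yet)
step 2: append 62 -> window=[78, 62] (not full yet)
step 3: append 45 -> window=[78, 62, 45] -> max=78
step 4: append 74 -> window=[62, 45, 74] -> max=74
step 5: append 39 -> window=[45, 74, 39] -> max=74
step 6: append 82 -> window=[74, 39, 82] -> max=82
step 7: append 7 -> window=[39, 82, 7] -> max=82
step 8: append 28 -> window=[82, 7, 28] -> max=82
step 9: append 60 -> window=[7, 28, 60] -> max=60
step 10: append 25 -> window=[28, 60, 25] -> max=60
step 11: append 34 -> window=[60, 25, 34] -> max=60
step 12: append 4 -> window=[25, 34, 4] -> max=34
step 13: append 39 -> window=[34, 4, 39] -> max=39
step 14: append 39 -> window=[4, 39, 39] -> max=39
step 15: append 88 -> window=[39, 39, 88] -> max=88
Recorded maximums: 78 74 74 82 82 82 60 60 60 34 39 39 88
Changes between consecutive maximums: 6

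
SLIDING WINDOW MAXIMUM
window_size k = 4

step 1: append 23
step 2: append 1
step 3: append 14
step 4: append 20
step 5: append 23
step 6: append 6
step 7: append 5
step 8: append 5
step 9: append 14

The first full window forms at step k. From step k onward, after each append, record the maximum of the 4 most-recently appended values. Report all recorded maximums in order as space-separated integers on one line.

Answer: 23 23 23 23 23 14

Derivation:
step 1: append 23 -> window=[23] (not full yet)
step 2: append 1 -> window=[23, 1] (not full yet)
step 3: append 14 -> window=[23, 1, 14] (not full yet)
step 4: append 20 -> window=[23, 1, 14, 20] -> max=23
step 5: append 23 -> window=[1, 14, 20, 23] -> max=23
step 6: append 6 -> window=[14, 20, 23, 6] -> max=23
step 7: append 5 -> window=[20, 23, 6, 5] -> max=23
step 8: append 5 -> window=[23, 6, 5, 5] -> max=23
step 9: append 14 -> window=[6, 5, 5, 14] -> max=14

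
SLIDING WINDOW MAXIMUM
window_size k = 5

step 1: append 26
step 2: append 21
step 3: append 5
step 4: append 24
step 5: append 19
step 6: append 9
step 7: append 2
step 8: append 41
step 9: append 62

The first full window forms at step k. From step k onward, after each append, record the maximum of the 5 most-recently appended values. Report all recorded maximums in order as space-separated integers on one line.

Answer: 26 24 24 41 62

Derivation:
step 1: append 26 -> window=[26] (not full yet)
step 2: append 21 -> window=[26, 21] (not full yet)
step 3: append 5 -> window=[26, 21, 5] (not full yet)
step 4: append 24 -> window=[26, 21, 5, 24] (not full yet)
step 5: append 19 -> window=[26, 21, 5, 24, 19] -> max=26
step 6: append 9 -> window=[21, 5, 24, 19, 9] -> max=24
step 7: append 2 -> window=[5, 24, 19, 9, 2] -> max=24
step 8: append 41 -> window=[24, 19, 9, 2, 41] -> max=41
step 9: append 62 -> window=[19, 9, 2, 41, 62] -> max=62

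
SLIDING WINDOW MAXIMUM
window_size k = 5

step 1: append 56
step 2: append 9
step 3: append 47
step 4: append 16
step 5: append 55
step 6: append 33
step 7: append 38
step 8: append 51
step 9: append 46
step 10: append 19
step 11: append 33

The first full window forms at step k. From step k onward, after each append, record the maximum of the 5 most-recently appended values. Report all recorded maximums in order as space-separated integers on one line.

step 1: append 56 -> window=[56] (not full yet)
step 2: append 9 -> window=[56, 9] (not full yet)
step 3: append 47 -> window=[56, 9, 47] (not full yet)
step 4: append 16 -> window=[56, 9, 47, 16] (not full yet)
step 5: append 55 -> window=[56, 9, 47, 16, 55] -> max=56
step 6: append 33 -> window=[9, 47, 16, 55, 33] -> max=55
step 7: append 38 -> window=[47, 16, 55, 33, 38] -> max=55
step 8: append 51 -> window=[16, 55, 33, 38, 51] -> max=55
step 9: append 46 -> window=[55, 33, 38, 51, 46] -> max=55
step 10: append 19 -> window=[33, 38, 51, 46, 19] -> max=51
step 11: append 33 -> window=[38, 51, 46, 19, 33] -> max=51

Answer: 56 55 55 55 55 51 51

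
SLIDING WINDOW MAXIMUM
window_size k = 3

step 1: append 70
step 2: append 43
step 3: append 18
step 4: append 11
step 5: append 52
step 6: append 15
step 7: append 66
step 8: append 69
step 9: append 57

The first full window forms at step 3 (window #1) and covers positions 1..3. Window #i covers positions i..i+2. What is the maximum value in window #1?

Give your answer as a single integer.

step 1: append 70 -> window=[70] (not full yet)
step 2: append 43 -> window=[70, 43] (not full yet)
step 3: append 18 -> window=[70, 43, 18] -> max=70
Window #1 max = 70

Answer: 70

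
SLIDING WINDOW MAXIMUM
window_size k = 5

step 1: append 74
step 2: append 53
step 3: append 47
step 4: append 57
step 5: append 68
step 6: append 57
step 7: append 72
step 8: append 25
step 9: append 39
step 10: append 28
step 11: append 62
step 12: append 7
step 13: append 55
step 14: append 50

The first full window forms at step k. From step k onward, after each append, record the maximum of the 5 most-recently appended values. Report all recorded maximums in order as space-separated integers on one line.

step 1: append 74 -> window=[74] (not full yet)
step 2: append 53 -> window=[74, 53] (not full yet)
step 3: append 47 -> window=[74, 53, 47] (not full yet)
step 4: append 57 -> window=[74, 53, 47, 57] (not full yet)
step 5: append 68 -> window=[74, 53, 47, 57, 68] -> max=74
step 6: append 57 -> window=[53, 47, 57, 68, 57] -> max=68
step 7: append 72 -> window=[47, 57, 68, 57, 72] -> max=72
step 8: append 25 -> window=[57, 68, 57, 72, 25] -> max=72
step 9: append 39 -> window=[68, 57, 72, 25, 39] -> max=72
step 10: append 28 -> window=[57, 72, 25, 39, 28] -> max=72
step 11: append 62 -> window=[72, 25, 39, 28, 62] -> max=72
step 12: append 7 -> window=[25, 39, 28, 62, 7] -> max=62
step 13: append 55 -> window=[39, 28, 62, 7, 55] -> max=62
step 14: append 50 -> window=[28, 62, 7, 55, 50] -> max=62

Answer: 74 68 72 72 72 72 72 62 62 62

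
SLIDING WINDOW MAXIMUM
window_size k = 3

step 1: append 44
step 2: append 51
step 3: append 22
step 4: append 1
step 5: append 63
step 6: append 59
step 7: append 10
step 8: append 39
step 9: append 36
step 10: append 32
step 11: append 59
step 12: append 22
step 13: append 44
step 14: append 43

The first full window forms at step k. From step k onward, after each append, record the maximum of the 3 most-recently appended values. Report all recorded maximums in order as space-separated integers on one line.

step 1: append 44 -> window=[44] (not full yet)
step 2: append 51 -> window=[44, 51] (not full yet)
step 3: append 22 -> window=[44, 51, 22] -> max=51
step 4: append 1 -> window=[51, 22, 1] -> max=51
step 5: append 63 -> window=[22, 1, 63] -> max=63
step 6: append 59 -> window=[1, 63, 59] -> max=63
step 7: append 10 -> window=[63, 59, 10] -> max=63
step 8: append 39 -> window=[59, 10, 39] -> max=59
step 9: append 36 -> window=[10, 39, 36] -> max=39
step 10: append 32 -> window=[39, 36, 32] -> max=39
step 11: append 59 -> window=[36, 32, 59] -> max=59
step 12: append 22 -> window=[32, 59, 22] -> max=59
step 13: append 44 -> window=[59, 22, 44] -> max=59
step 14: append 43 -> window=[22, 44, 43] -> max=44

Answer: 51 51 63 63 63 59 39 39 59 59 59 44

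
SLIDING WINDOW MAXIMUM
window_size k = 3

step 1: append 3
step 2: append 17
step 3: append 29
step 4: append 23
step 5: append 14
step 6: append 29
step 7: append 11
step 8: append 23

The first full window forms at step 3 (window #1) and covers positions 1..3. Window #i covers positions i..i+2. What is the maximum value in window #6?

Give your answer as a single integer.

step 1: append 3 -> window=[3] (not full yet)
step 2: append 17 -> window=[3, 17] (not full yet)
step 3: append 29 -> window=[3, 17, 29] -> max=29
step 4: append 23 -> window=[17, 29, 23] -> max=29
step 5: append 14 -> window=[29, 23, 14] -> max=29
step 6: append 29 -> window=[23, 14, 29] -> max=29
step 7: append 11 -> window=[14, 29, 11] -> max=29
step 8: append 23 -> window=[29, 11, 23] -> max=29
Window #6 max = 29

Answer: 29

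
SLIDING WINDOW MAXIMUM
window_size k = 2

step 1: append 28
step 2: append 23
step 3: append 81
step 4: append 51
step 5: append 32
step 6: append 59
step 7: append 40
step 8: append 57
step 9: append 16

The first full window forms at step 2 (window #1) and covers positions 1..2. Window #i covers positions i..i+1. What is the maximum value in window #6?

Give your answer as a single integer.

Answer: 59

Derivation:
step 1: append 28 -> window=[28] (not full yet)
step 2: append 23 -> window=[28, 23] -> max=28
step 3: append 81 -> window=[23, 81] -> max=81
step 4: append 51 -> window=[81, 51] -> max=81
step 5: append 32 -> window=[51, 32] -> max=51
step 6: append 59 -> window=[32, 59] -> max=59
step 7: append 40 -> window=[59, 40] -> max=59
Window #6 max = 59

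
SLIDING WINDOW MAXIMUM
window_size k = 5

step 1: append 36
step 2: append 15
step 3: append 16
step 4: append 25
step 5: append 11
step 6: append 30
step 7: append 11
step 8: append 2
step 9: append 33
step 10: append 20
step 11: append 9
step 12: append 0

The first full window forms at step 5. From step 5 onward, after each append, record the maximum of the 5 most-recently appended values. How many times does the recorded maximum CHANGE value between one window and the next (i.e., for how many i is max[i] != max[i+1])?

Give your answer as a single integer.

Answer: 2

Derivation:
step 1: append 36 -> window=[36] (not full yet)
step 2: append 15 -> window=[36, 15] (not full yet)
step 3: append 16 -> window=[36, 15, 16] (not full yet)
step 4: append 25 -> window=[36, 15, 16, 25] (not full yet)
step 5: append 11 -> window=[36, 15, 16, 25, 11] -> max=36
step 6: append 30 -> window=[15, 16, 25, 11, 30] -> max=30
step 7: append 11 -> window=[16, 25, 11, 30, 11] -> max=30
step 8: append 2 -> window=[25, 11, 30, 11, 2] -> max=30
step 9: append 33 -> window=[11, 30, 11, 2, 33] -> max=33
step 10: append 20 -> window=[30, 11, 2, 33, 20] -> max=33
step 11: append 9 -> window=[11, 2, 33, 20, 9] -> max=33
step 12: append 0 -> window=[2, 33, 20, 9, 0] -> max=33
Recorded maximums: 36 30 30 30 33 33 33 33
Changes between consecutive maximums: 2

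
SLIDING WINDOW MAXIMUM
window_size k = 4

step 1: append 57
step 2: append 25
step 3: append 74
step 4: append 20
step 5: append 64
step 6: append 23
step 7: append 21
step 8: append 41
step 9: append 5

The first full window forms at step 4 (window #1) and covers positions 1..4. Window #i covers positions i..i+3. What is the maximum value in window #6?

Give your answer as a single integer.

Answer: 41

Derivation:
step 1: append 57 -> window=[57] (not full yet)
step 2: append 25 -> window=[57, 25] (not full yet)
step 3: append 74 -> window=[57, 25, 74] (not full yet)
step 4: append 20 -> window=[57, 25, 74, 20] -> max=74
step 5: append 64 -> window=[25, 74, 20, 64] -> max=74
step 6: append 23 -> window=[74, 20, 64, 23] -> max=74
step 7: append 21 -> window=[20, 64, 23, 21] -> max=64
step 8: append 41 -> window=[64, 23, 21, 41] -> max=64
step 9: append 5 -> window=[23, 21, 41, 5] -> max=41
Window #6 max = 41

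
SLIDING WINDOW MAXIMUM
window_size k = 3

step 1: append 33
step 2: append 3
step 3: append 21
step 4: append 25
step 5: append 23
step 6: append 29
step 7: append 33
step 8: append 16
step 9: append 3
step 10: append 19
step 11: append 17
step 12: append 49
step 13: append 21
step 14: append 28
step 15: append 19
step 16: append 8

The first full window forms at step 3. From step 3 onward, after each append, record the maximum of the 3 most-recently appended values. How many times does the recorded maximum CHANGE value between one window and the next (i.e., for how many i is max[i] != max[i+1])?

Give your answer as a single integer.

Answer: 6

Derivation:
step 1: append 33 -> window=[33] (not full yet)
step 2: append 3 -> window=[33, 3] (not full yet)
step 3: append 21 -> window=[33, 3, 21] -> max=33
step 4: append 25 -> window=[3, 21, 25] -> max=25
step 5: append 23 -> window=[21, 25, 23] -> max=25
step 6: append 29 -> window=[25, 23, 29] -> max=29
step 7: append 33 -> window=[23, 29, 33] -> max=33
step 8: append 16 -> window=[29, 33, 16] -> max=33
step 9: append 3 -> window=[33, 16, 3] -> max=33
step 10: append 19 -> window=[16, 3, 19] -> max=19
step 11: append 17 -> window=[3, 19, 17] -> max=19
step 12: append 49 -> window=[19, 17, 49] -> max=49
step 13: append 21 -> window=[17, 49, 21] -> max=49
step 14: append 28 -> window=[49, 21, 28] -> max=49
step 15: append 19 -> window=[21, 28, 19] -> max=28
step 16: append 8 -> window=[28, 19, 8] -> max=28
Recorded maximums: 33 25 25 29 33 33 33 19 19 49 49 49 28 28
Changes between consecutive maximums: 6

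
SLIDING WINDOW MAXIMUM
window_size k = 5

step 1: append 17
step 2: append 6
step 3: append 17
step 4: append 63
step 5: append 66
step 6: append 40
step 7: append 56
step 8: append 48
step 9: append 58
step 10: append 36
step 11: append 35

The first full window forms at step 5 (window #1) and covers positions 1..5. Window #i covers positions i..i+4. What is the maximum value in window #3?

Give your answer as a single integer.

step 1: append 17 -> window=[17] (not full yet)
step 2: append 6 -> window=[17, 6] (not full yet)
step 3: append 17 -> window=[17, 6, 17] (not full yet)
step 4: append 63 -> window=[17, 6, 17, 63] (not full yet)
step 5: append 66 -> window=[17, 6, 17, 63, 66] -> max=66
step 6: append 40 -> window=[6, 17, 63, 66, 40] -> max=66
step 7: append 56 -> window=[17, 63, 66, 40, 56] -> max=66
Window #3 max = 66

Answer: 66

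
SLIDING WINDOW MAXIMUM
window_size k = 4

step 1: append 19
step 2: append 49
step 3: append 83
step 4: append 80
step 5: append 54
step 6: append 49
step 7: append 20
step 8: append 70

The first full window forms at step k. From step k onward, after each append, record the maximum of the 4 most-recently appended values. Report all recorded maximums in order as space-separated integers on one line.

Answer: 83 83 83 80 70

Derivation:
step 1: append 19 -> window=[19] (not full yet)
step 2: append 49 -> window=[19, 49] (not full yet)
step 3: append 83 -> window=[19, 49, 83] (not full yet)
step 4: append 80 -> window=[19, 49, 83, 80] -> max=83
step 5: append 54 -> window=[49, 83, 80, 54] -> max=83
step 6: append 49 -> window=[83, 80, 54, 49] -> max=83
step 7: append 20 -> window=[80, 54, 49, 20] -> max=80
step 8: append 70 -> window=[54, 49, 20, 70] -> max=70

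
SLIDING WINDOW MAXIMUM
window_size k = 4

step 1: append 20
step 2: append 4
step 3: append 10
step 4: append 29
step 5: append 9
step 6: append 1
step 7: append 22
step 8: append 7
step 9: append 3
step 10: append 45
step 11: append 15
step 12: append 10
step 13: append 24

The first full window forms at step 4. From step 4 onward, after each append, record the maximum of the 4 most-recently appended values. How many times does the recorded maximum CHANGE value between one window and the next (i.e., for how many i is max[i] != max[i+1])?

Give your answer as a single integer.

Answer: 2

Derivation:
step 1: append 20 -> window=[20] (not full yet)
step 2: append 4 -> window=[20, 4] (not full yet)
step 3: append 10 -> window=[20, 4, 10] (not full yet)
step 4: append 29 -> window=[20, 4, 10, 29] -> max=29
step 5: append 9 -> window=[4, 10, 29, 9] -> max=29
step 6: append 1 -> window=[10, 29, 9, 1] -> max=29
step 7: append 22 -> window=[29, 9, 1, 22] -> max=29
step 8: append 7 -> window=[9, 1, 22, 7] -> max=22
step 9: append 3 -> window=[1, 22, 7, 3] -> max=22
step 10: append 45 -> window=[22, 7, 3, 45] -> max=45
step 11: append 15 -> window=[7, 3, 45, 15] -> max=45
step 12: append 10 -> window=[3, 45, 15, 10] -> max=45
step 13: append 24 -> window=[45, 15, 10, 24] -> max=45
Recorded maximums: 29 29 29 29 22 22 45 45 45 45
Changes between consecutive maximums: 2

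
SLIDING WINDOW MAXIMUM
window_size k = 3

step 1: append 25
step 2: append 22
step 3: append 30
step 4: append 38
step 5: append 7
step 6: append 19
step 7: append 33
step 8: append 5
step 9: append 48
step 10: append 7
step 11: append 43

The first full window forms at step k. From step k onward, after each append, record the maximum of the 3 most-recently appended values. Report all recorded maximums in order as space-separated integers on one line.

Answer: 30 38 38 38 33 33 48 48 48

Derivation:
step 1: append 25 -> window=[25] (not full yet)
step 2: append 22 -> window=[25, 22] (not full yet)
step 3: append 30 -> window=[25, 22, 30] -> max=30
step 4: append 38 -> window=[22, 30, 38] -> max=38
step 5: append 7 -> window=[30, 38, 7] -> max=38
step 6: append 19 -> window=[38, 7, 19] -> max=38
step 7: append 33 -> window=[7, 19, 33] -> max=33
step 8: append 5 -> window=[19, 33, 5] -> max=33
step 9: append 48 -> window=[33, 5, 48] -> max=48
step 10: append 7 -> window=[5, 48, 7] -> max=48
step 11: append 43 -> window=[48, 7, 43] -> max=48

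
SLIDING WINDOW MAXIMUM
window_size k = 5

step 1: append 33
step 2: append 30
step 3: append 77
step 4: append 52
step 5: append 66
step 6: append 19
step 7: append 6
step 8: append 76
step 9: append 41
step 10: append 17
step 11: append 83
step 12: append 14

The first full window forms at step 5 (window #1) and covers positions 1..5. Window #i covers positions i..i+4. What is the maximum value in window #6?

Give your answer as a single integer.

Answer: 76

Derivation:
step 1: append 33 -> window=[33] (not full yet)
step 2: append 30 -> window=[33, 30] (not full yet)
step 3: append 77 -> window=[33, 30, 77] (not full yet)
step 4: append 52 -> window=[33, 30, 77, 52] (not full yet)
step 5: append 66 -> window=[33, 30, 77, 52, 66] -> max=77
step 6: append 19 -> window=[30, 77, 52, 66, 19] -> max=77
step 7: append 6 -> window=[77, 52, 66, 19, 6] -> max=77
step 8: append 76 -> window=[52, 66, 19, 6, 76] -> max=76
step 9: append 41 -> window=[66, 19, 6, 76, 41] -> max=76
step 10: append 17 -> window=[19, 6, 76, 41, 17] -> max=76
Window #6 max = 76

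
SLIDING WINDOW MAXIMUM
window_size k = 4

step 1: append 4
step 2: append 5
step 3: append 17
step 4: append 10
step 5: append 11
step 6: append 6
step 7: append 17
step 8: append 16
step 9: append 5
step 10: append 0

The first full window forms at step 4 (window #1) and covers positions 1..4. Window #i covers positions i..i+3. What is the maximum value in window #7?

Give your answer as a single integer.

Answer: 17

Derivation:
step 1: append 4 -> window=[4] (not full yet)
step 2: append 5 -> window=[4, 5] (not full yet)
step 3: append 17 -> window=[4, 5, 17] (not full yet)
step 4: append 10 -> window=[4, 5, 17, 10] -> max=17
step 5: append 11 -> window=[5, 17, 10, 11] -> max=17
step 6: append 6 -> window=[17, 10, 11, 6] -> max=17
step 7: append 17 -> window=[10, 11, 6, 17] -> max=17
step 8: append 16 -> window=[11, 6, 17, 16] -> max=17
step 9: append 5 -> window=[6, 17, 16, 5] -> max=17
step 10: append 0 -> window=[17, 16, 5, 0] -> max=17
Window #7 max = 17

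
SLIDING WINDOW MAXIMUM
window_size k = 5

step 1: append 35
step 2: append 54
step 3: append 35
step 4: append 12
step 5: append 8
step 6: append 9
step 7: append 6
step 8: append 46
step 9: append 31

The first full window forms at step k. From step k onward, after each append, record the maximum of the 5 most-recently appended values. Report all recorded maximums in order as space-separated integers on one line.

Answer: 54 54 35 46 46

Derivation:
step 1: append 35 -> window=[35] (not full yet)
step 2: append 54 -> window=[35, 54] (not full yet)
step 3: append 35 -> window=[35, 54, 35] (not full yet)
step 4: append 12 -> window=[35, 54, 35, 12] (not full yet)
step 5: append 8 -> window=[35, 54, 35, 12, 8] -> max=54
step 6: append 9 -> window=[54, 35, 12, 8, 9] -> max=54
step 7: append 6 -> window=[35, 12, 8, 9, 6] -> max=35
step 8: append 46 -> window=[12, 8, 9, 6, 46] -> max=46
step 9: append 31 -> window=[8, 9, 6, 46, 31] -> max=46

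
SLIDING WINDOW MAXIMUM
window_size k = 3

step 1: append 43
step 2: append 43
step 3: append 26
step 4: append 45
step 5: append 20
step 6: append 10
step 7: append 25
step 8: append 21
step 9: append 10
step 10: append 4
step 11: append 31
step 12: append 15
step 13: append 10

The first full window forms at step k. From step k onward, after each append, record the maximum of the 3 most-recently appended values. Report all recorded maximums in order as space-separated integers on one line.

step 1: append 43 -> window=[43] (not full yet)
step 2: append 43 -> window=[43, 43] (not full yet)
step 3: append 26 -> window=[43, 43, 26] -> max=43
step 4: append 45 -> window=[43, 26, 45] -> max=45
step 5: append 20 -> window=[26, 45, 20] -> max=45
step 6: append 10 -> window=[45, 20, 10] -> max=45
step 7: append 25 -> window=[20, 10, 25] -> max=25
step 8: append 21 -> window=[10, 25, 21] -> max=25
step 9: append 10 -> window=[25, 21, 10] -> max=25
step 10: append 4 -> window=[21, 10, 4] -> max=21
step 11: append 31 -> window=[10, 4, 31] -> max=31
step 12: append 15 -> window=[4, 31, 15] -> max=31
step 13: append 10 -> window=[31, 15, 10] -> max=31

Answer: 43 45 45 45 25 25 25 21 31 31 31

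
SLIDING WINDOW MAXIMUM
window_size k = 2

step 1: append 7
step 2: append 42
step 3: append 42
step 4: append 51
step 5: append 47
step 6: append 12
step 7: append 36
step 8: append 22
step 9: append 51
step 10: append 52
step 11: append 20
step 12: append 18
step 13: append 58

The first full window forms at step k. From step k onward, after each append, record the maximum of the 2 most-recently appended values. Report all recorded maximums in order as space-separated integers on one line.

Answer: 42 42 51 51 47 36 36 51 52 52 20 58

Derivation:
step 1: append 7 -> window=[7] (not full yet)
step 2: append 42 -> window=[7, 42] -> max=42
step 3: append 42 -> window=[42, 42] -> max=42
step 4: append 51 -> window=[42, 51] -> max=51
step 5: append 47 -> window=[51, 47] -> max=51
step 6: append 12 -> window=[47, 12] -> max=47
step 7: append 36 -> window=[12, 36] -> max=36
step 8: append 22 -> window=[36, 22] -> max=36
step 9: append 51 -> window=[22, 51] -> max=51
step 10: append 52 -> window=[51, 52] -> max=52
step 11: append 20 -> window=[52, 20] -> max=52
step 12: append 18 -> window=[20, 18] -> max=20
step 13: append 58 -> window=[18, 58] -> max=58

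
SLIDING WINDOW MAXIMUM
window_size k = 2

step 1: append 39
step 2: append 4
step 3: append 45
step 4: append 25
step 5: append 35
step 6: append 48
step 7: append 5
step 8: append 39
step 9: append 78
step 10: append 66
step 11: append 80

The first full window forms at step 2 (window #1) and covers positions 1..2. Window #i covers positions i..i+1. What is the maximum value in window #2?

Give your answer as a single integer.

Answer: 45

Derivation:
step 1: append 39 -> window=[39] (not full yet)
step 2: append 4 -> window=[39, 4] -> max=39
step 3: append 45 -> window=[4, 45] -> max=45
Window #2 max = 45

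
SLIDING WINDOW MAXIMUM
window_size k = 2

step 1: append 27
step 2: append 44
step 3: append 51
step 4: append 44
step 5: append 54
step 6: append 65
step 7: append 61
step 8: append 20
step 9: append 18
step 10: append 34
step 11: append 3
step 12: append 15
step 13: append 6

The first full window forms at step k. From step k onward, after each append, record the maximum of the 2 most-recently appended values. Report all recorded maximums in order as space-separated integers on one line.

Answer: 44 51 51 54 65 65 61 20 34 34 15 15

Derivation:
step 1: append 27 -> window=[27] (not full yet)
step 2: append 44 -> window=[27, 44] -> max=44
step 3: append 51 -> window=[44, 51] -> max=51
step 4: append 44 -> window=[51, 44] -> max=51
step 5: append 54 -> window=[44, 54] -> max=54
step 6: append 65 -> window=[54, 65] -> max=65
step 7: append 61 -> window=[65, 61] -> max=65
step 8: append 20 -> window=[61, 20] -> max=61
step 9: append 18 -> window=[20, 18] -> max=20
step 10: append 34 -> window=[18, 34] -> max=34
step 11: append 3 -> window=[34, 3] -> max=34
step 12: append 15 -> window=[3, 15] -> max=15
step 13: append 6 -> window=[15, 6] -> max=15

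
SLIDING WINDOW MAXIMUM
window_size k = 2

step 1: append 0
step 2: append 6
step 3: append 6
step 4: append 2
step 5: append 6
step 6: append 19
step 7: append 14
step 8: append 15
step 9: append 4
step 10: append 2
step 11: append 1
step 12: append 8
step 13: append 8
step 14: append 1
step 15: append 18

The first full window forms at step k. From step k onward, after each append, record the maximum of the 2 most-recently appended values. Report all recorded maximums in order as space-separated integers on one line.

Answer: 6 6 6 6 19 19 15 15 4 2 8 8 8 18

Derivation:
step 1: append 0 -> window=[0] (not full yet)
step 2: append 6 -> window=[0, 6] -> max=6
step 3: append 6 -> window=[6, 6] -> max=6
step 4: append 2 -> window=[6, 2] -> max=6
step 5: append 6 -> window=[2, 6] -> max=6
step 6: append 19 -> window=[6, 19] -> max=19
step 7: append 14 -> window=[19, 14] -> max=19
step 8: append 15 -> window=[14, 15] -> max=15
step 9: append 4 -> window=[15, 4] -> max=15
step 10: append 2 -> window=[4, 2] -> max=4
step 11: append 1 -> window=[2, 1] -> max=2
step 12: append 8 -> window=[1, 8] -> max=8
step 13: append 8 -> window=[8, 8] -> max=8
step 14: append 1 -> window=[8, 1] -> max=8
step 15: append 18 -> window=[1, 18] -> max=18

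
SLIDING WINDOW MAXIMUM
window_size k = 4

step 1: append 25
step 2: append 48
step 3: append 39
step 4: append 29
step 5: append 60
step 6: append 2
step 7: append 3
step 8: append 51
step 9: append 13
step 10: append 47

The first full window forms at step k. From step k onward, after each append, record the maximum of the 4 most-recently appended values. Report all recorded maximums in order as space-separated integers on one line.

Answer: 48 60 60 60 60 51 51

Derivation:
step 1: append 25 -> window=[25] (not full yet)
step 2: append 48 -> window=[25, 48] (not full yet)
step 3: append 39 -> window=[25, 48, 39] (not full yet)
step 4: append 29 -> window=[25, 48, 39, 29] -> max=48
step 5: append 60 -> window=[48, 39, 29, 60] -> max=60
step 6: append 2 -> window=[39, 29, 60, 2] -> max=60
step 7: append 3 -> window=[29, 60, 2, 3] -> max=60
step 8: append 51 -> window=[60, 2, 3, 51] -> max=60
step 9: append 13 -> window=[2, 3, 51, 13] -> max=51
step 10: append 47 -> window=[3, 51, 13, 47] -> max=51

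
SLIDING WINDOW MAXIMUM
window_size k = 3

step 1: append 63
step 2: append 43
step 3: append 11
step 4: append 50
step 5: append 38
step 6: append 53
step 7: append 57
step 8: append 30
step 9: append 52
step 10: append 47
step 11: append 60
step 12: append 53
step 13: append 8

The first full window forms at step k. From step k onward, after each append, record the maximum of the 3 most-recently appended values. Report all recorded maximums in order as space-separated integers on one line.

step 1: append 63 -> window=[63] (not full yet)
step 2: append 43 -> window=[63, 43] (not full yet)
step 3: append 11 -> window=[63, 43, 11] -> max=63
step 4: append 50 -> window=[43, 11, 50] -> max=50
step 5: append 38 -> window=[11, 50, 38] -> max=50
step 6: append 53 -> window=[50, 38, 53] -> max=53
step 7: append 57 -> window=[38, 53, 57] -> max=57
step 8: append 30 -> window=[53, 57, 30] -> max=57
step 9: append 52 -> window=[57, 30, 52] -> max=57
step 10: append 47 -> window=[30, 52, 47] -> max=52
step 11: append 60 -> window=[52, 47, 60] -> max=60
step 12: append 53 -> window=[47, 60, 53] -> max=60
step 13: append 8 -> window=[60, 53, 8] -> max=60

Answer: 63 50 50 53 57 57 57 52 60 60 60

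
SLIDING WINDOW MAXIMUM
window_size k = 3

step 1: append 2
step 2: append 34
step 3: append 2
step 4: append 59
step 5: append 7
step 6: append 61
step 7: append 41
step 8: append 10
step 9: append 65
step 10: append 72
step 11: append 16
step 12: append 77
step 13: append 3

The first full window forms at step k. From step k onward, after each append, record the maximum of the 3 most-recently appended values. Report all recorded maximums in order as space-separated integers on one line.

Answer: 34 59 59 61 61 61 65 72 72 77 77

Derivation:
step 1: append 2 -> window=[2] (not full yet)
step 2: append 34 -> window=[2, 34] (not full yet)
step 3: append 2 -> window=[2, 34, 2] -> max=34
step 4: append 59 -> window=[34, 2, 59] -> max=59
step 5: append 7 -> window=[2, 59, 7] -> max=59
step 6: append 61 -> window=[59, 7, 61] -> max=61
step 7: append 41 -> window=[7, 61, 41] -> max=61
step 8: append 10 -> window=[61, 41, 10] -> max=61
step 9: append 65 -> window=[41, 10, 65] -> max=65
step 10: append 72 -> window=[10, 65, 72] -> max=72
step 11: append 16 -> window=[65, 72, 16] -> max=72
step 12: append 77 -> window=[72, 16, 77] -> max=77
step 13: append 3 -> window=[16, 77, 3] -> max=77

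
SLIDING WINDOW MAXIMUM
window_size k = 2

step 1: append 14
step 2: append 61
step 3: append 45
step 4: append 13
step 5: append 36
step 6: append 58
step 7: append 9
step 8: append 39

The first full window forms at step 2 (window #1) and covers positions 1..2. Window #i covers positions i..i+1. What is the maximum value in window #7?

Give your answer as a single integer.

step 1: append 14 -> window=[14] (not full yet)
step 2: append 61 -> window=[14, 61] -> max=61
step 3: append 45 -> window=[61, 45] -> max=61
step 4: append 13 -> window=[45, 13] -> max=45
step 5: append 36 -> window=[13, 36] -> max=36
step 6: append 58 -> window=[36, 58] -> max=58
step 7: append 9 -> window=[58, 9] -> max=58
step 8: append 39 -> window=[9, 39] -> max=39
Window #7 max = 39

Answer: 39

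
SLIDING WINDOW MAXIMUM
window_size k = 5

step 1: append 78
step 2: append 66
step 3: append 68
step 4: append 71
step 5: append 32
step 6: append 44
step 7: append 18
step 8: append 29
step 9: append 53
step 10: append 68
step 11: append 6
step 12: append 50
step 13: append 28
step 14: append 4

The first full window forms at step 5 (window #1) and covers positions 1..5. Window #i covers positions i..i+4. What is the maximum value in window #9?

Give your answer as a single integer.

step 1: append 78 -> window=[78] (not full yet)
step 2: append 66 -> window=[78, 66] (not full yet)
step 3: append 68 -> window=[78, 66, 68] (not full yet)
step 4: append 71 -> window=[78, 66, 68, 71] (not full yet)
step 5: append 32 -> window=[78, 66, 68, 71, 32] -> max=78
step 6: append 44 -> window=[66, 68, 71, 32, 44] -> max=71
step 7: append 18 -> window=[68, 71, 32, 44, 18] -> max=71
step 8: append 29 -> window=[71, 32, 44, 18, 29] -> max=71
step 9: append 53 -> window=[32, 44, 18, 29, 53] -> max=53
step 10: append 68 -> window=[44, 18, 29, 53, 68] -> max=68
step 11: append 6 -> window=[18, 29, 53, 68, 6] -> max=68
step 12: append 50 -> window=[29, 53, 68, 6, 50] -> max=68
step 13: append 28 -> window=[53, 68, 6, 50, 28] -> max=68
Window #9 max = 68

Answer: 68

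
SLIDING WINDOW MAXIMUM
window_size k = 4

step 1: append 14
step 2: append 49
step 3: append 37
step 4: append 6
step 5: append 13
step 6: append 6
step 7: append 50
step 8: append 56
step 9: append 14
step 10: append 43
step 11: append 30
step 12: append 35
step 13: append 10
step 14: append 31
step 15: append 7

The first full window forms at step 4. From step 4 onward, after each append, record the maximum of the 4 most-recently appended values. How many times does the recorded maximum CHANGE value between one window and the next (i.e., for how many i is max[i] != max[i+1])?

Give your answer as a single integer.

step 1: append 14 -> window=[14] (not full yet)
step 2: append 49 -> window=[14, 49] (not full yet)
step 3: append 37 -> window=[14, 49, 37] (not full yet)
step 4: append 6 -> window=[14, 49, 37, 6] -> max=49
step 5: append 13 -> window=[49, 37, 6, 13] -> max=49
step 6: append 6 -> window=[37, 6, 13, 6] -> max=37
step 7: append 50 -> window=[6, 13, 6, 50] -> max=50
step 8: append 56 -> window=[13, 6, 50, 56] -> max=56
step 9: append 14 -> window=[6, 50, 56, 14] -> max=56
step 10: append 43 -> window=[50, 56, 14, 43] -> max=56
step 11: append 30 -> window=[56, 14, 43, 30] -> max=56
step 12: append 35 -> window=[14, 43, 30, 35] -> max=43
step 13: append 10 -> window=[43, 30, 35, 10] -> max=43
step 14: append 31 -> window=[30, 35, 10, 31] -> max=35
step 15: append 7 -> window=[35, 10, 31, 7] -> max=35
Recorded maximums: 49 49 37 50 56 56 56 56 43 43 35 35
Changes between consecutive maximums: 5

Answer: 5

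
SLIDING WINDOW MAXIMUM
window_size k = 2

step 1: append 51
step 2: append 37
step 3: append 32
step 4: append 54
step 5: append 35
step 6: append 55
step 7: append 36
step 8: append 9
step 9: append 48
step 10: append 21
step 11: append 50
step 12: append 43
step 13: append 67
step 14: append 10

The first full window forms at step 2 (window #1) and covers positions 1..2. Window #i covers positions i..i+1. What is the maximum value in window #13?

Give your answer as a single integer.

Answer: 67

Derivation:
step 1: append 51 -> window=[51] (not full yet)
step 2: append 37 -> window=[51, 37] -> max=51
step 3: append 32 -> window=[37, 32] -> max=37
step 4: append 54 -> window=[32, 54] -> max=54
step 5: append 35 -> window=[54, 35] -> max=54
step 6: append 55 -> window=[35, 55] -> max=55
step 7: append 36 -> window=[55, 36] -> max=55
step 8: append 9 -> window=[36, 9] -> max=36
step 9: append 48 -> window=[9, 48] -> max=48
step 10: append 21 -> window=[48, 21] -> max=48
step 11: append 50 -> window=[21, 50] -> max=50
step 12: append 43 -> window=[50, 43] -> max=50
step 13: append 67 -> window=[43, 67] -> max=67
step 14: append 10 -> window=[67, 10] -> max=67
Window #13 max = 67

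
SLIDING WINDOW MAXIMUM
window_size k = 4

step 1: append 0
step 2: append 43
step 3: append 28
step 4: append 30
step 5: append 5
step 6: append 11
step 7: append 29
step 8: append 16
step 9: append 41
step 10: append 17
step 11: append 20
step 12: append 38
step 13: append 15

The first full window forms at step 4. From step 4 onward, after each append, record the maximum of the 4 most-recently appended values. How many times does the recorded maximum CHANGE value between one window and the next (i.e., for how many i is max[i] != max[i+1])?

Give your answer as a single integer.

step 1: append 0 -> window=[0] (not full yet)
step 2: append 43 -> window=[0, 43] (not full yet)
step 3: append 28 -> window=[0, 43, 28] (not full yet)
step 4: append 30 -> window=[0, 43, 28, 30] -> max=43
step 5: append 5 -> window=[43, 28, 30, 5] -> max=43
step 6: append 11 -> window=[28, 30, 5, 11] -> max=30
step 7: append 29 -> window=[30, 5, 11, 29] -> max=30
step 8: append 16 -> window=[5, 11, 29, 16] -> max=29
step 9: append 41 -> window=[11, 29, 16, 41] -> max=41
step 10: append 17 -> window=[29, 16, 41, 17] -> max=41
step 11: append 20 -> window=[16, 41, 17, 20] -> max=41
step 12: append 38 -> window=[41, 17, 20, 38] -> max=41
step 13: append 15 -> window=[17, 20, 38, 15] -> max=38
Recorded maximums: 43 43 30 30 29 41 41 41 41 38
Changes between consecutive maximums: 4

Answer: 4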